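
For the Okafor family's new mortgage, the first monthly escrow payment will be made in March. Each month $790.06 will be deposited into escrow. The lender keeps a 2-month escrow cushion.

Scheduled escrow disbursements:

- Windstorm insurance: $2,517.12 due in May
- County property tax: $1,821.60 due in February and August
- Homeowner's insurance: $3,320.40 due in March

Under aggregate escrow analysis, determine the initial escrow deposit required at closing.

Cushion = 2 × $790.06 = $1,580.12
Trial balance (start $0, +$790.06 each month, − disbursements):
  Mar: +$790.06 − $3,320.40 → -$2,530.34
  Apr: +$790.06 → -$1,740.28
  May: +$790.06 − $2,517.12 → -$3,467.34
  Jun: +$790.06 → -$2,677.28
  Jul: +$790.06 → -$1,887.22
  Aug: +$790.06 − $1,821.60 → -$2,918.76
  Sep: +$790.06 → -$2,128.70
  Oct: +$790.06 → -$1,338.64
  Nov: +$790.06 → -$548.58
  Dec: +$790.06 → $241.48
  Jan: +$790.06 → $1,031.54
  Feb: +$790.06 − $1,821.60 → $0.00
Lowest trial balance = -$3,467.34 (May)
Initial deposit = cushion − low point = $1,580.12 − (-$3,467.34) = $5,047.46

$5,047.46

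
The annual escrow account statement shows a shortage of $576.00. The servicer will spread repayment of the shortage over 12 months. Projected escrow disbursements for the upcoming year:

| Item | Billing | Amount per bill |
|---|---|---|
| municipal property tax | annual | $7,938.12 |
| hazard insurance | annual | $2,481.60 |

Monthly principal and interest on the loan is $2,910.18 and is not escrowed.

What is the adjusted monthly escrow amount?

Municipal property tax: $7,938.12/yr
Hazard insurance: $2,481.60/yr
Combined annual = $7,938.12 + $2,481.60 = $10,419.72
Base monthly escrow = $10,419.72 ÷ 12 = $868.31
Shortage per month = $576.00 ÷ 12 = $48.00
New monthly escrow = $868.31 + $48.00 = $916.31

$916.31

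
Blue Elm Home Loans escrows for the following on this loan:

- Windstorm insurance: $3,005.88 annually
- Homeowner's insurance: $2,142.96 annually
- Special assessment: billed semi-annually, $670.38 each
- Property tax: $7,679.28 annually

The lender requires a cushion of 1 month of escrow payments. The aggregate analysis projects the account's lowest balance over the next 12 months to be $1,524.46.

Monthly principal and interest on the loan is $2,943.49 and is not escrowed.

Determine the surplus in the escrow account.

Windstorm insurance = $3,005.88
Homeowner's insurance = $2,142.96
Special assessment = $670.38 × 2 = $1,340.76
Property tax = $7,679.28
Total annual escrow = $3,005.88 + $2,142.96 + $1,340.76 + $7,679.28 = $14,168.88
Base monthly escrow = $14,168.88 / 12 = $1,180.74
Required reserve = 1 × $1,180.74 = $1,180.74
Excess over cushion: $1,524.46 − $1,180.74 = $343.72

$343.72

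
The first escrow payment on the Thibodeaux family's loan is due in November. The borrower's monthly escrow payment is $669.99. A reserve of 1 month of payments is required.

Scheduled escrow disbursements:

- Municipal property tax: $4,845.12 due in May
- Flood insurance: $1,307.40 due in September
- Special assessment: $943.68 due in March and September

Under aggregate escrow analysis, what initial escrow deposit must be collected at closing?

$1,768.86

Cushion = 1 × $669.99 = $669.99
Trial balance (start $0, +$669.99 each month, − disbursements):
  Nov: +$669.99 → $669.99
  Dec: +$669.99 → $1,339.98
  Jan: +$669.99 → $2,009.97
  Feb: +$669.99 → $2,679.96
  Mar: +$669.99 − $943.68 → $2,406.27
  Apr: +$669.99 → $3,076.26
  May: +$669.99 − $4,845.12 → -$1,098.87
  Jun: +$669.99 → -$428.88
  Jul: +$669.99 → $241.11
  Aug: +$669.99 → $911.10
  Sep: +$669.99 − $2,251.08 → -$669.99
  Oct: +$669.99 → $0.00
Lowest trial balance = -$1,098.87 (May)
Initial deposit = cushion − low point = $669.99 − (-$1,098.87) = $1,768.86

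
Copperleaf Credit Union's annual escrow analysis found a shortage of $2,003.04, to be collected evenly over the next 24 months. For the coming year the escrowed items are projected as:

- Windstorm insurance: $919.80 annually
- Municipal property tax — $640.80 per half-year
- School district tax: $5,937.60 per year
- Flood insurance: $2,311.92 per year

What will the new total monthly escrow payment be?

$954.37

Windstorm insurance: $919.80 per year
Municipal property tax: $640.80 × 2 = $1,281.60 per year
School district tax: $5,937.60 per year
Flood insurance: $2,311.92 per year
Combined annual = $10,450.92
Monthly = $10,450.92 / 12 = $870.91
Monthly shortage recovery: $2,003.04 ÷ 24 = $83.46
New monthly escrow = $870.91 + $83.46 = $954.37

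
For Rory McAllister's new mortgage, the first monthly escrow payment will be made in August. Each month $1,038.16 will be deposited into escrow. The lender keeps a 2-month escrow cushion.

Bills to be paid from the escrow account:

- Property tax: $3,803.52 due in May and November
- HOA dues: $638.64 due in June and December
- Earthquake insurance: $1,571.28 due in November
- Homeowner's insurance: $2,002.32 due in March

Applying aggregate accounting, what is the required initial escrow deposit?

$3,514.00

Cushion = 2 × $1,038.16 = $2,076.32
Trial balance (start $0, +$1,038.16 each month, − disbursements):
  Aug: +$1,038.16 → $1,038.16
  Sep: +$1,038.16 → $2,076.32
  Oct: +$1,038.16 → $3,114.48
  Nov: +$1,038.16 − $5,374.80 → -$1,222.16
  Dec: +$1,038.16 − $638.64 → -$822.64
  Jan: +$1,038.16 → $215.52
  Feb: +$1,038.16 → $1,253.68
  Mar: +$1,038.16 − $2,002.32 → $289.52
  Apr: +$1,038.16 → $1,327.68
  May: +$1,038.16 − $3,803.52 → -$1,437.68
  Jun: +$1,038.16 − $638.64 → -$1,038.16
  Jul: +$1,038.16 → $0.00
Lowest trial balance = -$1,437.68 (May)
Initial deposit = cushion − low point = $2,076.32 − (-$1,437.68) = $3,514.00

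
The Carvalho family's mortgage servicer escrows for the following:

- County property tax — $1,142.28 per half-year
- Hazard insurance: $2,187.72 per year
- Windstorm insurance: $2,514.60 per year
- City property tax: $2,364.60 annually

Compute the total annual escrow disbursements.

$9,351.48

County property tax — $1,142.28 × 2 = $2,284.56 per year
Hazard insurance — $2,187.72 per year
Windstorm insurance — $2,514.60 per year
City property tax — $2,364.60 per year
Combined annual = $9,351.48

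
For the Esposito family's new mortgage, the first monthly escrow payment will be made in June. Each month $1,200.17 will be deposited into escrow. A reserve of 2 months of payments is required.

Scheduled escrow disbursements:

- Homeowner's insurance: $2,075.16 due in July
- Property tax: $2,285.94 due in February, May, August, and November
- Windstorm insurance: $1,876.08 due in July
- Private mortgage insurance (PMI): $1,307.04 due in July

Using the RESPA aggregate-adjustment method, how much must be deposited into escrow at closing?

$6,344.05

Cushion = 2 × $1,200.17 = $2,400.34
Trial balance (start $0, +$1,200.17 each month, − disbursements):
  Jun: +$1,200.17 → $1,200.17
  Jul: +$1,200.17 − $5,258.28 → -$2,857.94
  Aug: +$1,200.17 − $2,285.94 → -$3,943.71
  Sep: +$1,200.17 → -$2,743.54
  Oct: +$1,200.17 → -$1,543.37
  Nov: +$1,200.17 − $2,285.94 → -$2,629.14
  Dec: +$1,200.17 → -$1,428.97
  Jan: +$1,200.17 → -$228.80
  Feb: +$1,200.17 − $2,285.94 → -$1,314.57
  Mar: +$1,200.17 → -$114.40
  Apr: +$1,200.17 → $1,085.77
  May: +$1,200.17 − $2,285.94 → $0.00
Lowest trial balance = -$3,943.71 (Aug)
Initial deposit = cushion − low point = $2,400.34 − (-$3,943.71) = $6,344.05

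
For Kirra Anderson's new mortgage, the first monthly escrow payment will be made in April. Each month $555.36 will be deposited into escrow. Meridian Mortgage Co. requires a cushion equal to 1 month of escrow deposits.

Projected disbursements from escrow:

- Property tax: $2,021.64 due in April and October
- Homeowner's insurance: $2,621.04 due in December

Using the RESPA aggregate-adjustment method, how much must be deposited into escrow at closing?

Cushion = 1 × $555.36 = $555.36
Trial balance (start $0, +$555.36 each month, − disbursements):
  Apr: +$555.36 − $2,021.64 → -$1,466.28
  May: +$555.36 → -$910.92
  Jun: +$555.36 → -$355.56
  Jul: +$555.36 → $199.80
  Aug: +$555.36 → $755.16
  Sep: +$555.36 → $1,310.52
  Oct: +$555.36 − $2,021.64 → -$155.76
  Nov: +$555.36 → $399.60
  Dec: +$555.36 − $2,621.04 → -$1,666.08
  Jan: +$555.36 → -$1,110.72
  Feb: +$555.36 → -$555.36
  Mar: +$555.36 → $0.00
Lowest trial balance = -$1,666.08 (Dec)
Initial deposit = cushion − low point = $555.36 − (-$1,666.08) = $2,221.44

$2,221.44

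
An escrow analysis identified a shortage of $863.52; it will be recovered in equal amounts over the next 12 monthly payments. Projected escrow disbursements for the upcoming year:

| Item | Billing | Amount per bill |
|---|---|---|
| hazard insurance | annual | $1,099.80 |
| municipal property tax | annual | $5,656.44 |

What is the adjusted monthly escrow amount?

Hazard insurance = $1,099.80 per year
Municipal property tax = $5,656.44 per year
Annual escrow total = $1,099.80 + $5,656.44 = $6,756.24
Per month = $6,756.24 / 12 = $563.02
Shortage spread = $863.52 ÷ 12 = $71.96/mo
New monthly escrow = $563.02 + $71.96 = $634.98

$634.98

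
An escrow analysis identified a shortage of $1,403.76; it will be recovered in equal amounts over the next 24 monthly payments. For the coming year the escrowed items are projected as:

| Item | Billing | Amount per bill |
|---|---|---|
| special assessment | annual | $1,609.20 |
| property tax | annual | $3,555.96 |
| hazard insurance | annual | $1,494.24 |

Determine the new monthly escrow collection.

Special assessment — $1,609.20/yr
Property tax — $3,555.96/yr
Hazard insurance — $1,494.24/yr
Total annual escrow = $1,609.20 + $3,555.96 + $1,494.24 = $6,659.40
Monthly escrow = $6,659.40 ÷ 12 = $554.95
Shortage spread = $1,403.76 / 24 = $58.49/mo
Adjusted monthly = $554.95 + $58.49 = $613.44

$613.44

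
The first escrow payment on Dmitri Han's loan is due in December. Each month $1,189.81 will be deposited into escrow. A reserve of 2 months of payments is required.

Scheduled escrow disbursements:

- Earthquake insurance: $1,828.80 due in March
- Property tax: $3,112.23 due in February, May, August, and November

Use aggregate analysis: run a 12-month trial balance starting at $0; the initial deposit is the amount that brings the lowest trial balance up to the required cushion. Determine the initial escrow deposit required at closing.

Cushion = 2 × $1,189.81 = $2,379.62
Trial balance (start $0, +$1,189.81 each month, − disbursements):
  Dec: +$1,189.81 → $1,189.81
  Jan: +$1,189.81 → $2,379.62
  Feb: +$1,189.81 − $3,112.23 → $457.20
  Mar: +$1,189.81 − $1,828.80 → -$181.79
  Apr: +$1,189.81 → $1,008.02
  May: +$1,189.81 − $3,112.23 → -$914.40
  Jun: +$1,189.81 → $275.41
  Jul: +$1,189.81 → $1,465.22
  Aug: +$1,189.81 − $3,112.23 → -$457.20
  Sep: +$1,189.81 → $732.61
  Oct: +$1,189.81 → $1,922.42
  Nov: +$1,189.81 − $3,112.23 → $0.00
Lowest trial balance = -$914.40 (May)
Initial deposit = cushion − low point = $2,379.62 − (-$914.40) = $3,294.02

$3,294.02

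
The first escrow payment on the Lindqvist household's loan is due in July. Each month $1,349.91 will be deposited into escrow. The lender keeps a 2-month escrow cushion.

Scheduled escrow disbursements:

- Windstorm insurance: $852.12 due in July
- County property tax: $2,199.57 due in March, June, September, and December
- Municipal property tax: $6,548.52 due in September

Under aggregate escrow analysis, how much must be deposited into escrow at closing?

$8,250.30

Cushion = 2 × $1,349.91 = $2,699.82
Trial balance (start $0, +$1,349.91 each month, − disbursements):
  Jul: +$1,349.91 − $852.12 → $497.79
  Aug: +$1,349.91 → $1,847.70
  Sep: +$1,349.91 − $8,748.09 → -$5,550.48
  Oct: +$1,349.91 → -$4,200.57
  Nov: +$1,349.91 → -$2,850.66
  Dec: +$1,349.91 − $2,199.57 → -$3,700.32
  Jan: +$1,349.91 → -$2,350.41
  Feb: +$1,349.91 → -$1,000.50
  Mar: +$1,349.91 − $2,199.57 → -$1,850.16
  Apr: +$1,349.91 → -$500.25
  May: +$1,349.91 → $849.66
  Jun: +$1,349.91 − $2,199.57 → $0.00
Lowest trial balance = -$5,550.48 (Sep)
Initial deposit = cushion − low point = $2,699.82 − (-$5,550.48) = $8,250.30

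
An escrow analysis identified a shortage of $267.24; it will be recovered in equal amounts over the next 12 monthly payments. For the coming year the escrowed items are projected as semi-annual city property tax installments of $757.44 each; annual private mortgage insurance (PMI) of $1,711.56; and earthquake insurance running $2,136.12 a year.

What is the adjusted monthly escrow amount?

City property tax: $757.44 × 2 = $1,514.88/yr
Private mortgage insurance (PMI): $1,711.56/yr
Earthquake insurance: $2,136.12/yr
Yearly total = $1,514.88 + $1,711.56 + $2,136.12 = $5,362.56
Per month = $5,362.56 ÷ 12 = $446.88
Shortage spread = $267.24 / 12 = $22.27/mo
New monthly escrow = $446.88 + $22.27 = $469.15

$469.15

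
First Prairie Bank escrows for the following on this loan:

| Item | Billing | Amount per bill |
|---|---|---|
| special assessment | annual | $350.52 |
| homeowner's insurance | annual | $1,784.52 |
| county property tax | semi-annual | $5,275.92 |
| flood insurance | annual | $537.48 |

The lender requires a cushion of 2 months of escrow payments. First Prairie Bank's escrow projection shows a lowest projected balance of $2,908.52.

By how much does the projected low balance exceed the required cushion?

$704.46

Special assessment = $350.52 per year
Homeowner's insurance = $1,784.52 per year
County property tax = $5,275.92 × 2 = $10,551.84 per year
Flood insurance = $537.48 per year
Combined annual = $350.52 + $1,784.52 + $10,551.84 + $537.48 = $13,224.36
Base monthly escrow = $13,224.36 ÷ 12 = $1,102.03
Required reserve = 2 × $1,102.03 = $2,204.06
Surplus = $2,908.52 − $2,204.06 = $704.46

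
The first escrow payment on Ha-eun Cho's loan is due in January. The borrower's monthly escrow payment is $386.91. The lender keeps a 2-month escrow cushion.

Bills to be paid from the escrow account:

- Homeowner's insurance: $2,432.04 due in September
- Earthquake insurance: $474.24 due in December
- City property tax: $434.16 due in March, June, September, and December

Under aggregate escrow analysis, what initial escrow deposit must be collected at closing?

Cushion = 2 × $386.91 = $773.82
Trial balance (start $0, +$386.91 each month, − disbursements):
  Jan: +$386.91 → $386.91
  Feb: +$386.91 → $773.82
  Mar: +$386.91 − $434.16 → $726.57
  Apr: +$386.91 → $1,113.48
  May: +$386.91 → $1,500.39
  Jun: +$386.91 − $434.16 → $1,453.14
  Jul: +$386.91 → $1,840.05
  Aug: +$386.91 → $2,226.96
  Sep: +$386.91 − $2,866.20 → -$252.33
  Oct: +$386.91 → $134.58
  Nov: +$386.91 → $521.49
  Dec: +$386.91 − $908.40 → $0.00
Lowest trial balance = -$252.33 (Sep)
Initial deposit = cushion − low point = $773.82 − (-$252.33) = $1,026.15

$1,026.15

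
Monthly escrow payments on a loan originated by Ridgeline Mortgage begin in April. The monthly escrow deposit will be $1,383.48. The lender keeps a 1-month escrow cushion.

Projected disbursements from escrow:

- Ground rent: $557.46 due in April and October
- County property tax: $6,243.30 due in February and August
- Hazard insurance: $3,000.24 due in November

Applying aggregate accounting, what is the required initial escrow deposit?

Cushion = 1 × $1,383.48 = $1,383.48
Trial balance (start $0, +$1,383.48 each month, − disbursements):
  Apr: +$1,383.48 − $557.46 → $826.02
  May: +$1,383.48 → $2,209.50
  Jun: +$1,383.48 → $3,592.98
  Jul: +$1,383.48 → $4,976.46
  Aug: +$1,383.48 − $6,243.30 → $116.64
  Sep: +$1,383.48 → $1,500.12
  Oct: +$1,383.48 − $557.46 → $2,326.14
  Nov: +$1,383.48 − $3,000.24 → $709.38
  Dec: +$1,383.48 → $2,092.86
  Jan: +$1,383.48 → $3,476.34
  Feb: +$1,383.48 − $6,243.30 → -$1,383.48
  Mar: +$1,383.48 → $0.00
Lowest trial balance = -$1,383.48 (Feb)
Initial deposit = cushion − low point = $1,383.48 − (-$1,383.48) = $2,766.96

$2,766.96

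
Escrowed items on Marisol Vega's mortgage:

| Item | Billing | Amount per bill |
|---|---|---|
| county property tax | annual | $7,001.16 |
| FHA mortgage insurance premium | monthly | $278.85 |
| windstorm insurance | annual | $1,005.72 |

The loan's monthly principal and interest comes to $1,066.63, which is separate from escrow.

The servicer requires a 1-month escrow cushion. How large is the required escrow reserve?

$946.09

County property tax: $7,001.16 per year
FHA mortgage insurance premium: $278.85 × 12 = $3,346.20 per year
Windstorm insurance: $1,005.72 per year
Total per year = $11,353.08
Per month = $11,353.08 / 12 = $946.09
Cushion = 1 × $946.09 = $946.09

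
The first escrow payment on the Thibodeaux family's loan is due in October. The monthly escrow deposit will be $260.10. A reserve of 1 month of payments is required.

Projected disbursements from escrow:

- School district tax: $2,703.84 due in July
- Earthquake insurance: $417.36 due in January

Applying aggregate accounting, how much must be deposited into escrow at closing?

Cushion = 1 × $260.10 = $260.10
Trial balance (start $0, +$260.10 each month, − disbursements):
  Oct: +$260.10 → $260.10
  Nov: +$260.10 → $520.20
  Dec: +$260.10 → $780.30
  Jan: +$260.10 − $417.36 → $623.04
  Feb: +$260.10 → $883.14
  Mar: +$260.10 → $1,143.24
  Apr: +$260.10 → $1,403.34
  May: +$260.10 → $1,663.44
  Jun: +$260.10 → $1,923.54
  Jul: +$260.10 − $2,703.84 → -$520.20
  Aug: +$260.10 → -$260.10
  Sep: +$260.10 → $0.00
Lowest trial balance = -$520.20 (Jul)
Initial deposit = cushion − low point = $260.10 − (-$520.20) = $780.30

$780.30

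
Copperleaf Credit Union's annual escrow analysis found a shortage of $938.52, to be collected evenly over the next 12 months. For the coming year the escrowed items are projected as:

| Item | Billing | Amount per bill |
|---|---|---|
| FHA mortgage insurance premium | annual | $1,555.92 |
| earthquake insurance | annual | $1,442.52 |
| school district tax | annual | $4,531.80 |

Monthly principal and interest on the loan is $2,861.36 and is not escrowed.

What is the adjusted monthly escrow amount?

FHA mortgage insurance premium — $1,555.92/yr
Earthquake insurance — $1,442.52/yr
School district tax — $4,531.80/yr
Combined annual = $1,555.92 + $1,442.52 + $4,531.80 = $7,530.24
Per month = $7,530.24 ÷ 12 = $627.52
Monthly shortage recovery: $938.52 ÷ 12 = $78.21
New monthly escrow = $627.52 + $78.21 = $705.73

$705.73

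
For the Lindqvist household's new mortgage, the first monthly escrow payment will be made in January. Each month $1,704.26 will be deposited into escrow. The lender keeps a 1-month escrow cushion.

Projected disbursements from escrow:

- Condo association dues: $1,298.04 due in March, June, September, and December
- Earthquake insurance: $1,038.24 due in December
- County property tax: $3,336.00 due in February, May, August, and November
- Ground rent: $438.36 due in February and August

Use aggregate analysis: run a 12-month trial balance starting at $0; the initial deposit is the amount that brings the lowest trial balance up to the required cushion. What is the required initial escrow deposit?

$2,070.10

Cushion = 1 × $1,704.26 = $1,704.26
Trial balance (start $0, +$1,704.26 each month, − disbursements):
  Jan: +$1,704.26 → $1,704.26
  Feb: +$1,704.26 − $3,774.36 → -$365.84
  Mar: +$1,704.26 − $1,298.04 → $40.38
  Apr: +$1,704.26 → $1,744.64
  May: +$1,704.26 − $3,336.00 → $112.90
  Jun: +$1,704.26 − $1,298.04 → $519.12
  Jul: +$1,704.26 → $2,223.38
  Aug: +$1,704.26 − $3,774.36 → $153.28
  Sep: +$1,704.26 − $1,298.04 → $559.50
  Oct: +$1,704.26 → $2,263.76
  Nov: +$1,704.26 − $3,336.00 → $632.02
  Dec: +$1,704.26 − $2,336.28 → $0.00
Lowest trial balance = -$365.84 (Feb)
Initial deposit = cushion − low point = $1,704.26 − (-$365.84) = $2,070.10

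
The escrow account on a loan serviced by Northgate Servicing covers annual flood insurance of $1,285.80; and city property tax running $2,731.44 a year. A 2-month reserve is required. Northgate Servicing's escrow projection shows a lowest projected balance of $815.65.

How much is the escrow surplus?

$146.11

Flood insurance — $1,285.80 annually
City property tax — $2,731.44 annually
Annual escrow total = $4,017.24
Monthly = $4,017.24 ÷ 12 = $334.77
Cushion = 2 × $334.77 = $669.54
Surplus = $815.65 − $669.54 = $146.11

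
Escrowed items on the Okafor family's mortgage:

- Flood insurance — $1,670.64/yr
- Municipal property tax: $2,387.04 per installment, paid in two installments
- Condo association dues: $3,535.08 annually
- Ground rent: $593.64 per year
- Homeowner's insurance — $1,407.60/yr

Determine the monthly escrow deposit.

Flood insurance: $1,670.64/yr
Municipal property tax: $2,387.04 × 2 = $4,774.08/yr
Condo association dues: $3,535.08/yr
Ground rent: $593.64/yr
Homeowner's insurance: $1,407.60/yr
Annual escrow total = $1,670.64 + $4,774.08 + $3,535.08 + $593.64 + $1,407.60 = $11,981.04
Monthly escrow = $11,981.04 ÷ 12 = $998.42

$998.42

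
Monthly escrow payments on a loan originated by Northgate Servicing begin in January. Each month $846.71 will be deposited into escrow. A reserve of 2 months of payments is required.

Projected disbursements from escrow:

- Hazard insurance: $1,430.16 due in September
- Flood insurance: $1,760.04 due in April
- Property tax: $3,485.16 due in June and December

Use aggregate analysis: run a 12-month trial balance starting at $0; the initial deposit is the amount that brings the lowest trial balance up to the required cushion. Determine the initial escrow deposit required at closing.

$1,858.36

Cushion = 2 × $846.71 = $1,693.42
Trial balance (start $0, +$846.71 each month, − disbursements):
  Jan: +$846.71 → $846.71
  Feb: +$846.71 → $1,693.42
  Mar: +$846.71 → $2,540.13
  Apr: +$846.71 − $1,760.04 → $1,626.80
  May: +$846.71 → $2,473.51
  Jun: +$846.71 − $3,485.16 → -$164.94
  Jul: +$846.71 → $681.77
  Aug: +$846.71 → $1,528.48
  Sep: +$846.71 − $1,430.16 → $945.03
  Oct: +$846.71 → $1,791.74
  Nov: +$846.71 → $2,638.45
  Dec: +$846.71 − $3,485.16 → $0.00
Lowest trial balance = -$164.94 (Jun)
Initial deposit = cushion − low point = $1,693.42 − (-$164.94) = $1,858.36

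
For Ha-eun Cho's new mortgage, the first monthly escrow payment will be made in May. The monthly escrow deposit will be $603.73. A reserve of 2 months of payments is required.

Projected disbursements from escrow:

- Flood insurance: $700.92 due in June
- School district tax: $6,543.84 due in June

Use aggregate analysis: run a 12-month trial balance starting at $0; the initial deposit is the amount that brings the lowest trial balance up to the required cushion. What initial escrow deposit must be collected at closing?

Cushion = 2 × $603.73 = $1,207.46
Trial balance (start $0, +$603.73 each month, − disbursements):
  May: +$603.73 → $603.73
  Jun: +$603.73 − $7,244.76 → -$6,037.30
  Jul: +$603.73 → -$5,433.57
  Aug: +$603.73 → -$4,829.84
  Sep: +$603.73 → -$4,226.11
  Oct: +$603.73 → -$3,622.38
  Nov: +$603.73 → -$3,018.65
  Dec: +$603.73 → -$2,414.92
  Jan: +$603.73 → -$1,811.19
  Feb: +$603.73 → -$1,207.46
  Mar: +$603.73 → -$603.73
  Apr: +$603.73 → $0.00
Lowest trial balance = -$6,037.30 (Jun)
Initial deposit = cushion − low point = $1,207.46 − (-$6,037.30) = $7,244.76

$7,244.76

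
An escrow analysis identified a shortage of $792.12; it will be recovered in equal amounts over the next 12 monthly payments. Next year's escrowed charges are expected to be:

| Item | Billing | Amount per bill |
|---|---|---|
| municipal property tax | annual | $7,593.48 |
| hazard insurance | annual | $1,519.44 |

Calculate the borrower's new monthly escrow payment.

$825.42

Municipal property tax — $7,593.48/yr
Hazard insurance — $1,519.44/yr
Combined annual = $9,112.92
Per month = $9,112.92 ÷ 12 = $759.41
Monthly shortage recovery: $792.12 ÷ 12 = $66.01
New monthly escrow = $759.41 + $66.01 = $825.42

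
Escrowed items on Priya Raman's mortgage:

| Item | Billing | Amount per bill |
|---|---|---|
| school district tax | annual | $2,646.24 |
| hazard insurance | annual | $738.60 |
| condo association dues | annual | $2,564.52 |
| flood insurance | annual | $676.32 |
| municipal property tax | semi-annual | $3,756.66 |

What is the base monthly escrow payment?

$1,178.25

School district tax = $2,646.24 per year
Hazard insurance = $738.60 per year
Condo association dues = $2,564.52 per year
Flood insurance = $676.32 per year
Municipal property tax = $3,756.66 × 2 = $7,513.32 per year
Annual escrow total = $14,139.00
Per month = $14,139.00 ÷ 12 = $1,178.25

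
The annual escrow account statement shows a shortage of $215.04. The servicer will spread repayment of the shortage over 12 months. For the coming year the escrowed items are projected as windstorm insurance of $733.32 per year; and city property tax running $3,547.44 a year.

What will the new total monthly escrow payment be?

Windstorm insurance — $733.32 annually
City property tax — $3,547.44 annually
Combined annual = $733.32 + $3,547.44 = $4,280.76
Base monthly escrow = $4,280.76 ÷ 12 = $356.73
Shortage per month = $215.04 / 12 = $17.92
New monthly escrow = $356.73 + $17.92 = $374.65

$374.65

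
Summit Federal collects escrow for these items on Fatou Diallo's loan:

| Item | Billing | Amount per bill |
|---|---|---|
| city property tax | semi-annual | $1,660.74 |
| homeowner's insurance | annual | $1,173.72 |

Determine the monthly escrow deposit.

City property tax = $1,660.74 × 2 = $3,321.48 annually
Homeowner's insurance = $1,173.72 annually
Combined annual = $3,321.48 + $1,173.72 = $4,495.20
Monthly escrow = $4,495.20 / 12 = $374.60

$374.60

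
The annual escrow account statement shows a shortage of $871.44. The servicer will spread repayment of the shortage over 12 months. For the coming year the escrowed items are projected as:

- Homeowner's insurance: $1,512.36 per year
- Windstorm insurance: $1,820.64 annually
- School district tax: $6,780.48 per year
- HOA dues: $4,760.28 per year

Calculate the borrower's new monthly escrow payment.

Homeowner's insurance = $1,512.36 per year
Windstorm insurance = $1,820.64 per year
School district tax = $6,780.48 per year
HOA dues = $4,760.28 per year
Yearly total = $14,873.76
Monthly = $14,873.76 ÷ 12 = $1,239.48
Monthly shortage recovery: $871.44 / 12 = $72.62
New monthly escrow = $1,239.48 + $72.62 = $1,312.10

$1,312.10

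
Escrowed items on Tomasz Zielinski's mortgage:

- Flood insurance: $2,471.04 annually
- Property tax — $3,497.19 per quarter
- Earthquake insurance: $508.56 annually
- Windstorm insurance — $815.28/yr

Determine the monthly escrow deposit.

$1,481.97

Flood insurance = $2,471.04 per year
Property tax = $3,497.19 × 4 = $13,988.76 per year
Earthquake insurance = $508.56 per year
Windstorm insurance = $815.28 per year
Annual escrow total = $17,783.64
Per month = $17,783.64 / 12 = $1,481.97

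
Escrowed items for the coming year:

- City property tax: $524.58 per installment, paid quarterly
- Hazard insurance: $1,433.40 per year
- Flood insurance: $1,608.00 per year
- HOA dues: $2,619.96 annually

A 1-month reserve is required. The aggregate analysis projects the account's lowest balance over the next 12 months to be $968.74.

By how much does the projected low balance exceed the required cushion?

$322.10

City property tax — $524.58 × 4 = $2,098.32 per year
Hazard insurance — $1,433.40 per year
Flood insurance — $1,608.00 per year
HOA dues — $2,619.96 per year
Total per year = $7,759.68
Per month = $7,759.68 ÷ 12 = $646.64
Required reserve = 1 × $646.64 = $646.64
Excess over cushion: $968.74 − $646.64 = $322.10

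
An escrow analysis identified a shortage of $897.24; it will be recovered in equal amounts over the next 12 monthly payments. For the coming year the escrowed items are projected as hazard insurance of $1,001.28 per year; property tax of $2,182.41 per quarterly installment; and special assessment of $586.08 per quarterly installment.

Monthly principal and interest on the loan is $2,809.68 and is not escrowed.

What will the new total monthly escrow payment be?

$1,081.04

Hazard insurance — $1,001.28/yr
Property tax — $2,182.41 × 4 = $8,729.64/yr
Special assessment — $586.08 × 4 = $2,344.32/yr
Combined annual = $12,075.24
Monthly escrow = $12,075.24 / 12 = $1,006.27
Shortage per month = $897.24 / 12 = $74.77
New monthly escrow = $1,006.27 + $74.77 = $1,081.04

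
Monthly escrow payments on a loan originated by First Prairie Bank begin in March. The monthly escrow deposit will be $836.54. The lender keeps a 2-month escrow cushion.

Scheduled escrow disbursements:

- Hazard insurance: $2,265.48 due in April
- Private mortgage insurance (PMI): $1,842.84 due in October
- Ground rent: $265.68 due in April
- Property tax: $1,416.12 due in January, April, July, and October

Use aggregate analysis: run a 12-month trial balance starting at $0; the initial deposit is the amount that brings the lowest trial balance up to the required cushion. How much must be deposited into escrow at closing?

$3,947.28

Cushion = 2 × $836.54 = $1,673.08
Trial balance (start $0, +$836.54 each month, − disbursements):
  Mar: +$836.54 → $836.54
  Apr: +$836.54 − $3,947.28 → -$2,274.20
  May: +$836.54 → -$1,437.66
  Jun: +$836.54 → -$601.12
  Jul: +$836.54 − $1,416.12 → -$1,180.70
  Aug: +$836.54 → -$344.16
  Sep: +$836.54 → $492.38
  Oct: +$836.54 − $3,258.96 → -$1,930.04
  Nov: +$836.54 → -$1,093.50
  Dec: +$836.54 → -$256.96
  Jan: +$836.54 − $1,416.12 → -$836.54
  Feb: +$836.54 → $0.00
Lowest trial balance = -$2,274.20 (Apr)
Initial deposit = cushion − low point = $1,673.08 − (-$2,274.20) = $3,947.28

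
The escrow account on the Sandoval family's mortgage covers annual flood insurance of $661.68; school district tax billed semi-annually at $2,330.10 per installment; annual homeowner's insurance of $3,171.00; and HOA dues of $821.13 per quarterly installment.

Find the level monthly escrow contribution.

$981.45

Flood insurance = $661.68 annually
School district tax = $2,330.10 × 2 = $4,660.20 annually
Homeowner's insurance = $3,171.00 annually
HOA dues = $821.13 × 4 = $3,284.52 annually
Combined annual = $661.68 + $4,660.20 + $3,171.00 + $3,284.52 = $11,777.40
Base monthly escrow = $11,777.40 / 12 = $981.45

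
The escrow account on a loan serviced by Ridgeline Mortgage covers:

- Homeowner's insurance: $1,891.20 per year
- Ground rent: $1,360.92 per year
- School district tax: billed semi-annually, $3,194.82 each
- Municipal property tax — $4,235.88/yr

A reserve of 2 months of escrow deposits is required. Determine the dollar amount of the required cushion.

Homeowner's insurance = $1,891.20 annually
Ground rent = $1,360.92 annually
School district tax = $3,194.82 × 2 = $6,389.64 annually
Municipal property tax = $4,235.88 annually
Yearly total = $1,891.20 + $1,360.92 + $6,389.64 + $4,235.88 = $13,877.64
Base monthly escrow = $13,877.64 / 12 = $1,156.47
Required cushion = 2 × $1,156.47 = $2,312.94

$2,312.94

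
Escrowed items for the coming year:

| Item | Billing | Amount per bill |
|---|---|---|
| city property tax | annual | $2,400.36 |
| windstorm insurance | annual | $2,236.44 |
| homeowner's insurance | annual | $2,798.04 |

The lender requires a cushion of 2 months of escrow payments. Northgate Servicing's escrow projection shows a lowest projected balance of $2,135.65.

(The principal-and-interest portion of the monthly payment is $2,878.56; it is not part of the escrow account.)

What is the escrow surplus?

$896.51

City property tax: $2,400.36 per year
Windstorm insurance: $2,236.44 per year
Homeowner's insurance: $2,798.04 per year
Combined annual = $7,434.84
Base monthly escrow = $7,434.84 ÷ 12 = $619.57
Required cushion = 2 × $619.57 = $1,239.14
Excess over cushion: $2,135.65 − $1,239.14 = $896.51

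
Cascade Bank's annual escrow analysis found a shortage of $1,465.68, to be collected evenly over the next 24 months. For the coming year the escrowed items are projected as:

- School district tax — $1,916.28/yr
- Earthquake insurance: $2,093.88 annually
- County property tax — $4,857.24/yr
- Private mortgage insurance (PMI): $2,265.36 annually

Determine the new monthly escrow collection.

$988.80

School district tax = $1,916.28/yr
Earthquake insurance = $2,093.88/yr
County property tax = $4,857.24/yr
Private mortgage insurance (PMI) = $2,265.36/yr
Combined annual = $1,916.28 + $2,093.88 + $4,857.24 + $2,265.36 = $11,132.76
Per month = $11,132.76 ÷ 12 = $927.73
Shortage spread = $1,465.68 / 24 = $61.07/mo
Adjusted monthly = $927.73 + $61.07 = $988.80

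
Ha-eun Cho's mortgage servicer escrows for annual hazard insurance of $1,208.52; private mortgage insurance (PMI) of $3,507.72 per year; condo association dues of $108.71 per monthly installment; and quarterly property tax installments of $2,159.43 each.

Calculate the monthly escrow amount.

$1,221.54

Hazard insurance = $1,208.52 annually
Private mortgage insurance (PMI) = $3,507.72 annually
Condo association dues = $108.71 × 12 = $1,304.52 annually
Property tax = $2,159.43 × 4 = $8,637.72 annually
Combined annual = $1,208.52 + $3,507.72 + $1,304.52 + $8,637.72 = $14,658.48
Per month = $14,658.48 / 12 = $1,221.54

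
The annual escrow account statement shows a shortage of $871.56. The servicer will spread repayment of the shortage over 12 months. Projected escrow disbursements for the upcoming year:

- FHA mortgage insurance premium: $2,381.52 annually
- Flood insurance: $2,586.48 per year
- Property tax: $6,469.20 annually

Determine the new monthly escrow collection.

FHA mortgage insurance premium: $2,381.52 annually
Flood insurance: $2,586.48 annually
Property tax: $6,469.20 annually
Annual escrow total = $11,437.20
Per month = $11,437.20 ÷ 12 = $953.10
Shortage per month = $871.56 ÷ 12 = $72.63
New monthly escrow = $953.10 + $72.63 = $1,025.73

$1,025.73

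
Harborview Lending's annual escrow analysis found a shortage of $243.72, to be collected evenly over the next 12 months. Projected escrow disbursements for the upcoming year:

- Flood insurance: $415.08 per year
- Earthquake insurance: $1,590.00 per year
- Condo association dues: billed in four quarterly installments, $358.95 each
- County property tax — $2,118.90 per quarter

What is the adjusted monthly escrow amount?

Flood insurance = $415.08/yr
Earthquake insurance = $1,590.00/yr
Condo association dues = $358.95 × 4 = $1,435.80/yr
County property tax = $2,118.90 × 4 = $8,475.60/yr
Total per year = $415.08 + $1,590.00 + $1,435.80 + $8,475.60 = $11,916.48
Monthly = $11,916.48 ÷ 12 = $993.04
Shortage spread = $243.72 ÷ 12 = $20.31/mo
Adjusted monthly = $993.04 + $20.31 = $1,013.35

$1,013.35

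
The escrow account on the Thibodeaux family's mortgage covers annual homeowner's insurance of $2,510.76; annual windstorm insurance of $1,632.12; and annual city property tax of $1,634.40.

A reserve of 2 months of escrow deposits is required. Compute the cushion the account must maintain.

Homeowner's insurance — $2,510.76 annually
Windstorm insurance — $1,632.12 annually
City property tax — $1,634.40 annually
Yearly total = $2,510.76 + $1,632.12 + $1,634.40 = $5,777.28
Base monthly escrow = $5,777.28 ÷ 12 = $481.44
Required cushion = 2 × $481.44 = $962.88

$962.88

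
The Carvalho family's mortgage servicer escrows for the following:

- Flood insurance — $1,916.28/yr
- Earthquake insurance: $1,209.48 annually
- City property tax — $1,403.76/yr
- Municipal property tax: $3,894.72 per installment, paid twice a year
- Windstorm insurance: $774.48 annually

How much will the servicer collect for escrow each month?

Flood insurance — $1,916.28 annually
Earthquake insurance — $1,209.48 annually
City property tax — $1,403.76 annually
Municipal property tax — $3,894.72 × 2 = $7,789.44 annually
Windstorm insurance — $774.48 annually
Combined annual = $1,916.28 + $1,209.48 + $1,403.76 + $7,789.44 + $774.48 = $13,093.44
Per month = $13,093.44 ÷ 12 = $1,091.12

$1,091.12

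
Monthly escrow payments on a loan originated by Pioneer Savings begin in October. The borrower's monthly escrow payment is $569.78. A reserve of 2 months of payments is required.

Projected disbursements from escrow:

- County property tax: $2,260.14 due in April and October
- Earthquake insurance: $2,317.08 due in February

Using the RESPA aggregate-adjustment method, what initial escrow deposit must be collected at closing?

$3,988.46

Cushion = 2 × $569.78 = $1,139.56
Trial balance (start $0, +$569.78 each month, − disbursements):
  Oct: +$569.78 − $2,260.14 → -$1,690.36
  Nov: +$569.78 → -$1,120.58
  Dec: +$569.78 → -$550.80
  Jan: +$569.78 → $18.98
  Feb: +$569.78 − $2,317.08 → -$1,728.32
  Mar: +$569.78 → -$1,158.54
  Apr: +$569.78 − $2,260.14 → -$2,848.90
  May: +$569.78 → -$2,279.12
  Jun: +$569.78 → -$1,709.34
  Jul: +$569.78 → -$1,139.56
  Aug: +$569.78 → -$569.78
  Sep: +$569.78 → $0.00
Lowest trial balance = -$2,848.90 (Apr)
Initial deposit = cushion − low point = $1,139.56 − (-$2,848.90) = $3,988.46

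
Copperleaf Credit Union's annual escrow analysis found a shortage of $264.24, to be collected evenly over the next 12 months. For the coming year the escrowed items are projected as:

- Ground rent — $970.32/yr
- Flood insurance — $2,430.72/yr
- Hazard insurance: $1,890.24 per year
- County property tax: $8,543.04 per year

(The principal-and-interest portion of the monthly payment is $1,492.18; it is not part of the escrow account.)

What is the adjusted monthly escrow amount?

$1,174.88

Ground rent — $970.32/yr
Flood insurance — $2,430.72/yr
Hazard insurance — $1,890.24/yr
County property tax — $8,543.04/yr
Combined annual = $970.32 + $2,430.72 + $1,890.24 + $8,543.04 = $13,834.32
Base monthly escrow = $13,834.32 / 12 = $1,152.86
Shortage per month = $264.24 ÷ 12 = $22.02
Adjusted monthly = $1,152.86 + $22.02 = $1,174.88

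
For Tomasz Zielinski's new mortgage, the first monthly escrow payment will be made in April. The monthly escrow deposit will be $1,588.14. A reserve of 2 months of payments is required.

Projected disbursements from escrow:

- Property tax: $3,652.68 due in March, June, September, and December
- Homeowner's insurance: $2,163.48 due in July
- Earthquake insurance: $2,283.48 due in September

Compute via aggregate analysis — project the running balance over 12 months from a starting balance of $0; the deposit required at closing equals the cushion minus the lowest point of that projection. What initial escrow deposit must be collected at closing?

Cushion = 2 × $1,588.14 = $3,176.28
Trial balance (start $0, +$1,588.14 each month, − disbursements):
  Apr: +$1,588.14 → $1,588.14
  May: +$1,588.14 → $3,176.28
  Jun: +$1,588.14 − $3,652.68 → $1,111.74
  Jul: +$1,588.14 − $2,163.48 → $536.40
  Aug: +$1,588.14 → $2,124.54
  Sep: +$1,588.14 − $5,936.16 → -$2,223.48
  Oct: +$1,588.14 → -$635.34
  Nov: +$1,588.14 → $952.80
  Dec: +$1,588.14 − $3,652.68 → -$1,111.74
  Jan: +$1,588.14 → $476.40
  Feb: +$1,588.14 → $2,064.54
  Mar: +$1,588.14 − $3,652.68 → $0.00
Lowest trial balance = -$2,223.48 (Sep)
Initial deposit = cushion − low point = $3,176.28 − (-$2,223.48) = $5,399.76

$5,399.76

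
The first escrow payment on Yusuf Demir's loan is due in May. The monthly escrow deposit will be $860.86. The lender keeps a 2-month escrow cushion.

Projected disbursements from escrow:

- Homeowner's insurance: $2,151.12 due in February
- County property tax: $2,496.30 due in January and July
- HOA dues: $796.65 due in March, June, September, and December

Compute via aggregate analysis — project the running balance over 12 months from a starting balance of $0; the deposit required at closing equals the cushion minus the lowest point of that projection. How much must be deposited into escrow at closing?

$2,646.79

Cushion = 2 × $860.86 = $1,721.72
Trial balance (start $0, +$860.86 each month, − disbursements):
  May: +$860.86 → $860.86
  Jun: +$860.86 − $796.65 → $925.07
  Jul: +$860.86 − $2,496.30 → -$710.37
  Aug: +$860.86 → $150.49
  Sep: +$860.86 − $796.65 → $214.70
  Oct: +$860.86 → $1,075.56
  Nov: +$860.86 → $1,936.42
  Dec: +$860.86 − $796.65 → $2,000.63
  Jan: +$860.86 − $2,496.30 → $365.19
  Feb: +$860.86 − $2,151.12 → -$925.07
  Mar: +$860.86 − $796.65 → -$860.86
  Apr: +$860.86 → $0.00
Lowest trial balance = -$925.07 (Feb)
Initial deposit = cushion − low point = $1,721.72 − (-$925.07) = $2,646.79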